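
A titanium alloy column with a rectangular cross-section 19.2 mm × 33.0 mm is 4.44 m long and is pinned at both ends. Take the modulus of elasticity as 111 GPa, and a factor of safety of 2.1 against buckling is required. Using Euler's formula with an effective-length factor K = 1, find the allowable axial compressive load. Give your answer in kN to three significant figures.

Buckling occurs about the weak axis: I_min = h·b³/12 = 33.0×19.2³/12 = 19460 mm⁴ (b = 19.2 mm is the smaller dimension).
Effective length L_e = KL = 1×4.44 m = 4440 mm.
Euler critical load P_cr = π²EI/L_e² = π²×111000×19460/4440² = 1082 N.
P_allow = P_cr/n = 1082/2.1 = 515.1 N.

P_allow = 0.515 kN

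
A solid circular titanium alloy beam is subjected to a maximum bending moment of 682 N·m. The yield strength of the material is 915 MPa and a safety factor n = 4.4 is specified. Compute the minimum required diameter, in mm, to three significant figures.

σ_allow = 915/4.4 = 208.0 MPa.
For a solid circular section σ = 32M/(πd³), so d³ = 32M/(π σ_allow) = 32×682000/(π×208.0) = 33410 mm³.
d = 32.21 mm.

d = 32.2 mm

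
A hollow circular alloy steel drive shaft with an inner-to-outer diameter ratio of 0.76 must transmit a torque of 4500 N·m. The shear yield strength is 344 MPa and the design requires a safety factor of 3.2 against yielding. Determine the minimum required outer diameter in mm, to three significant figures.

τ_allow = 344/3.2 = 107.5 MPa.
For a hollow shaft τ = 16T/[πd_o³(1−k⁴)] with k = 0.76, so 1−k⁴ = 0.6664.
d_o³ = 16T/[π τ_allow (1−k⁴)] = 16×4500000/(π×107.5×0.6664) = 319900 mm³.
d_o = 68.39 mm.

d_o = 68.4 mm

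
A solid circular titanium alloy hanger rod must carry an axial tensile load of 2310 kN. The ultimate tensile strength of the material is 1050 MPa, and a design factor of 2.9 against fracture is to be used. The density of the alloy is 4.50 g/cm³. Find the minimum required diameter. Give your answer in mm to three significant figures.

Allowable stress σ_allow = 1050/2.9 = 362.1 MPa.
Required area A = F/σ_allow = 2310000/362.1 = 6380 mm².
A = πd²/4 → d = √(4A/π) = 90.13 mm.

d = 90.1 mm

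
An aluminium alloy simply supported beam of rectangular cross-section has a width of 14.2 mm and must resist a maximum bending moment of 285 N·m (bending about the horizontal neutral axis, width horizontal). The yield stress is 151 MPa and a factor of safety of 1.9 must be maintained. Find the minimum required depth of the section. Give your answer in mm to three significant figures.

h = 38.9 mm

σ_allow = 151/1.9 = 79.47 MPa.
For a rectangular section σ = 6M/(bh²), so h² = 6M/(b σ_allow) = 6×285000/(14.2×79.47) = 1515 mm².
h = 38.93 mm.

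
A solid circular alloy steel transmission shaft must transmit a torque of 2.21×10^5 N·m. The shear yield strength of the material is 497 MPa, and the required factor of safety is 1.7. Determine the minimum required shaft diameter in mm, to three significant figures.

d = 157 mm

Allowable shear stress τ_allow = 497/1.7 = 292.4 MPa.
For a solid shaft τ = 16T/(πd³), so d³ = 16T/(π τ_allow) = 16×2.2100×10^8/(π×292.4) = 3.850×10^6 mm³.
d = (3.850×10^6)^(1/3) = 156.7 mm.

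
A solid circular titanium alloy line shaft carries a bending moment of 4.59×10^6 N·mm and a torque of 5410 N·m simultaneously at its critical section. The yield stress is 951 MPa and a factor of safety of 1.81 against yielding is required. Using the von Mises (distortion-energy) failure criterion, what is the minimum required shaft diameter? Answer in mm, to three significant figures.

d = 50.3 mm

σ_allow = σ_y/n = 951/1.81 = 525.4 MPa.
For a solid shaft σ_b = 32M/(πd³) and τ = 16T/(πd³), so the von Mises stress is σ' = (16/πd³)·√(4M²+3T²).
√(4M²+3T²) = √(4×(4.590×10^6)² + 3×(5.410×10^6)²) = 1.312×10^7 N·mm.
d³ = 16×1.312×10^7/(π×525.4) = 127200 mm³.
d = 50.29 mm.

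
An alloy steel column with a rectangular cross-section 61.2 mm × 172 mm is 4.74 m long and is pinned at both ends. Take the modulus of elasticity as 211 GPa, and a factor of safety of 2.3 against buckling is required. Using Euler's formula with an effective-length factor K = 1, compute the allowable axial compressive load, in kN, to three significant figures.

Buckling occurs about the weak axis: I_min = h·b³/12 = 172×61.2³/12 = 3.285×10^6 mm⁴ (b = 61.2 mm is the smaller dimension).
Effective length L_e = KL = 1×4.74 m = 4740 mm.
Euler critical load P_cr = π²EI/L_e² = π²×211000×3.285×10^6/4740² = 304500 N.
P_allow = P_cr/n = 304500/2.3 = 132400 N.

P_allow = 132 kN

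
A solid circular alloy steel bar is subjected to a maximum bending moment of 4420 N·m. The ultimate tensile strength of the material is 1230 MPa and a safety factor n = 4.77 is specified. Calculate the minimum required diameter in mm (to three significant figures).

d = 55.9 mm

σ_allow = 1230/4.77 = 257.9 MPa.
For a solid circular section σ = 32M/(πd³), so d³ = 32M/(π σ_allow) = 32×4420000/(π×257.9) = 174600 mm³.
d = 55.89 mm.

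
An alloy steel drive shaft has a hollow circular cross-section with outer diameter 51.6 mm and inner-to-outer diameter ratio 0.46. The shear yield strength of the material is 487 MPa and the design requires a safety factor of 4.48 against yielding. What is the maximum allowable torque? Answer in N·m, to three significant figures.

T_allow = 2800 N·m

τ_allow = 487/4.48 = 108.7 MPa.
For a hollow shaft T_allow = τ_allow·πd_o³(1−k⁴)/16 with 1−k⁴ = 0.9552, so πd_o³(1−k⁴)/16 = 25770 mm³.
T_allow = 108.7×25770 = 2.801×10^6 N·mm = 2801 N·m.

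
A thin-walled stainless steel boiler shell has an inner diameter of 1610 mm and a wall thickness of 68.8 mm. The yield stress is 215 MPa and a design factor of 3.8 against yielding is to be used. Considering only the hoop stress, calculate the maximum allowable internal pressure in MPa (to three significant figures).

σ_allow = 215/3.8 = 56.58 MPa.
σ_h = pD/(2t) → p_allow = 2σ_allow t/D = 2×56.58×68.8/1610 = 4.836 MPa.

p_allow = 4.84 MPa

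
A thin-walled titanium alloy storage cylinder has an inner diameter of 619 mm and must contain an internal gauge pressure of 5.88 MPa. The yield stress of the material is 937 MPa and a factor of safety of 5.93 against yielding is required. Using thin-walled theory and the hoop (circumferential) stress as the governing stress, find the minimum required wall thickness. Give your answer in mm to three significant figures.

σ_allow = 937/5.93 = 158.0 MPa.
Hoop stress σ_h = pD/(2t), so t = pD/(2σ_allow) = 5.88×619/(2×158.0) = 11.52 mm.

t = 11.5 mm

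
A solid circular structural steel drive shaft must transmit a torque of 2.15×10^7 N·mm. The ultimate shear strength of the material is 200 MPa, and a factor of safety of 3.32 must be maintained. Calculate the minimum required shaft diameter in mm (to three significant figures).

d = 122 mm

Allowable shear stress τ_allow = 200/3.32 = 60.24 MPa.
For a solid shaft τ = 16T/(πd³), so d³ = 16T/(π τ_allow) = 16×2.1500×10^7/(π×60.24) = 1.818×10^6 mm³.
d = (1.818×10^6)^(1/3) = 122.0 mm.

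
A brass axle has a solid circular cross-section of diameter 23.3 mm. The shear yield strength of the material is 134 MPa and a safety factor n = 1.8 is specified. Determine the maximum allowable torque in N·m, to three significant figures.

τ_allow = 134/1.8 = 74.44 MPa.
For a solid shaft T_allow = τ_allow·πd³/16; πd³/16 = π×23.3³/16 = 2484 mm³.
T_allow = 74.44×2484 = 184900 N·mm = 184.9 N·m.

T_allow = 185 N·m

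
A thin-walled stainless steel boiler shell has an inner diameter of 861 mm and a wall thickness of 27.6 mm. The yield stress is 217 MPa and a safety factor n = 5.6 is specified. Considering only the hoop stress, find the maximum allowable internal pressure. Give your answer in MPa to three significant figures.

p_allow = 2.48 MPa

σ_allow = 217/5.6 = 38.75 MPa.
σ_h = pD/(2t) → p_allow = 2σ_allow t/D = 2×38.75×27.6/861 = 2.484 MPa.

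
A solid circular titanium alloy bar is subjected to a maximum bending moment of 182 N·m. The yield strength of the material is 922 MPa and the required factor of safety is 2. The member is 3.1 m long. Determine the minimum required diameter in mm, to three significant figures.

σ_allow = 922/2 = 461.0 MPa.
For a solid circular section σ = 32M/(πd³), so d³ = 32M/(π σ_allow) = 32×182000/(π×461.0) = 4021 mm³.
d = 15.90 mm.

d = 15.9 mm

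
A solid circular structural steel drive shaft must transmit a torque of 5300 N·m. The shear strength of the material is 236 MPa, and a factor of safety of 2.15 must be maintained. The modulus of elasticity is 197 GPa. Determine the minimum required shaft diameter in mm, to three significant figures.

Allowable shear stress τ_allow = 236/2.15 = 109.8 MPa.
For a solid shaft τ = 16T/(πd³), so d³ = 16T/(π τ_allow) = 16×5300000/(π×109.8) = 245900 mm³.
d = (245900)^(1/3) = 62.65 mm.

d = 62.7 mm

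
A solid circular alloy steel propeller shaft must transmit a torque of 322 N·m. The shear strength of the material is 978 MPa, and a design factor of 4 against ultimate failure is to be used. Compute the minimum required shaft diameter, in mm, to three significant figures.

d = 18.9 mm

Allowable shear stress τ_allow = 978/4 = 244.5 MPa.
For a solid shaft τ = 16T/(πd³), so d³ = 16T/(π τ_allow) = 16×322000/(π×244.5) = 6707 mm³.
d = (6707)^(1/3) = 18.86 mm.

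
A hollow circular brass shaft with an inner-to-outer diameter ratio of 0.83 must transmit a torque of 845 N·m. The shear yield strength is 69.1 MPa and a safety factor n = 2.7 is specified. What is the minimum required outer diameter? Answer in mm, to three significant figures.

τ_allow = 69.1/2.7 = 25.59 MPa.
For a hollow shaft τ = 16T/[πd_o³(1−k⁴)] with k = 0.83, so 1−k⁴ = 0.5254.
d_o³ = 16T/[π τ_allow (1−k⁴)] = 16×845000/(π×25.59×0.5254) = 320000 mm³.
d_o = 68.40 mm.

d_o = 68.4 mm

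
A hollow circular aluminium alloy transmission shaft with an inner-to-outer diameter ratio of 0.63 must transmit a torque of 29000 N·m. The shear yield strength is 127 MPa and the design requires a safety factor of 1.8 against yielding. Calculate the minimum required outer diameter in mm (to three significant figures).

τ_allow = 127/1.8 = 70.56 MPa.
For a hollow shaft τ = 16T/[πd_o³(1−k⁴)] with k = 0.63, so 1−k⁴ = 0.8425.
d_o³ = 16T/[π τ_allow (1−k⁴)] = 16×2.9000×10^7/(π×70.56×0.8425) = 2.485×10^6 mm³.
d_o = 135.4 mm.

d_o = 135 mm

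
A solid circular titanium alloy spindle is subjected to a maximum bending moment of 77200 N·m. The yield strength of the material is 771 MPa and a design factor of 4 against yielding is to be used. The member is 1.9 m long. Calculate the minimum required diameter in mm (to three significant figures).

σ_allow = 771/4 = 192.8 MPa.
For a solid circular section σ = 32M/(πd³), so d³ = 32M/(π σ_allow) = 32×7.7200×10^7/(π×192.8) = 4.080×10^6 mm³.
d = 159.8 mm.

d = 160 mm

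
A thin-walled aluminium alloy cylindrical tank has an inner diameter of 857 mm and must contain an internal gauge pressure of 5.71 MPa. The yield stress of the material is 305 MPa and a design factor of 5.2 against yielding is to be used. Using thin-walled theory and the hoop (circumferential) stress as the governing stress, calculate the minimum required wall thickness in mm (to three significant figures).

t = 41.7 mm

σ_allow = 305/5.2 = 58.65 MPa.
Hoop stress σ_h = pD/(2t), so t = pD/(2σ_allow) = 5.71×857/(2×58.65) = 41.71 mm.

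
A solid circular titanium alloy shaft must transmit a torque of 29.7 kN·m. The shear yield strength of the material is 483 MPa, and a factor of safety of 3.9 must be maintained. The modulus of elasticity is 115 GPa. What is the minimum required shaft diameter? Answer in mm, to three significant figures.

Allowable shear stress τ_allow = 483/3.9 = 123.8 MPa.
For a solid shaft τ = 16T/(πd³), so d³ = 16T/(π τ_allow) = 16×2.9700×10^7/(π×123.8) = 1.221×10^6 mm³.
d = (1.221×10^6)^(1/3) = 106.9 mm.

d = 107 mm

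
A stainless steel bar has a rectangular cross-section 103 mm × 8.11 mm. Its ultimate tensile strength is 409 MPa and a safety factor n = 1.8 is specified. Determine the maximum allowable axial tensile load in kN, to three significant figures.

σ_allow = 409/1.8 = 227.2 MPa.
A = 103×8.11 = 835.3 mm².
F_allow = σ_allow × A = 227.2×835.3 = 189800 N.

F_allow = 190 kN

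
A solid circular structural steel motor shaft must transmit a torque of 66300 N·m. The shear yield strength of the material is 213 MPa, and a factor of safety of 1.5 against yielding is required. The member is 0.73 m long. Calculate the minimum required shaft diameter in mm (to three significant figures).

Allowable shear stress τ_allow = 213/1.5 = 142.0 MPa.
For a solid shaft τ = 16T/(πd³), so d³ = 16T/(π τ_allow) = 16×6.6300×10^7/(π×142.0) = 2.378×10^6 mm³.
d = (2.378×10^6)^(1/3) = 133.5 mm.

d = 133 mm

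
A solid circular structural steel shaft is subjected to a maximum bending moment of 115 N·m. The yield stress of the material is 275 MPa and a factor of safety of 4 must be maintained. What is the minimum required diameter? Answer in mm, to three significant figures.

σ_allow = 275/4 = 68.75 MPa.
For a solid circular section σ = 32M/(πd³), so d³ = 32M/(π σ_allow) = 32×115000/(π×68.75) = 17040 mm³.
d = 25.73 mm.

d = 25.7 mm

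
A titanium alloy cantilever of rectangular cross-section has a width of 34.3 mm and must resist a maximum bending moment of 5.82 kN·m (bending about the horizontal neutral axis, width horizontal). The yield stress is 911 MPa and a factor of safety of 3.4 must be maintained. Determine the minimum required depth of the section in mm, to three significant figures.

σ_allow = 911/3.4 = 267.9 MPa.
For a rectangular section σ = 6M/(bh²), so h² = 6M/(b σ_allow) = 6×5820000/(34.3×267.9) = 3800 mm².
h = 61.64 mm.

h = 61.6 mm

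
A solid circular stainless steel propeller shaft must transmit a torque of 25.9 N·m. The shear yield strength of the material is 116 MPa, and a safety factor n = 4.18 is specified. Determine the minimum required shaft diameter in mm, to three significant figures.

d = 16.8 mm

Allowable shear stress τ_allow = 116/4.18 = 27.75 MPa.
For a solid shaft τ = 16T/(πd³), so d³ = 16T/(π τ_allow) = 16×25900/(π×27.75) = 4753 mm³.
d = (4753)^(1/3) = 16.81 mm.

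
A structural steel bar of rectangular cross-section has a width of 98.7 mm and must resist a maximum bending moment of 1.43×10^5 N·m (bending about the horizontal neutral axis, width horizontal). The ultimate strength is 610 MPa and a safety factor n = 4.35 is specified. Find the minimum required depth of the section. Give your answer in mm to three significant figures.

σ_allow = 610/4.35 = 140.2 MPa.
For a rectangular section σ = 6M/(bh²), so h² = 6M/(b σ_allow) = 6×1.4300×10^8/(98.7×140.2) = 61990 mm².
h = 249.0 mm.

h = 249 mm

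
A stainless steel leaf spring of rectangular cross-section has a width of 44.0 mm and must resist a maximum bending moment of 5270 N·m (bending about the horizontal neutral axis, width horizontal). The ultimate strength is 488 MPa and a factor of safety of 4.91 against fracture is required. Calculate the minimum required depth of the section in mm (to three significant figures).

σ_allow = 488/4.91 = 99.39 MPa.
For a rectangular section σ = 6M/(bh²), so h² = 6M/(b σ_allow) = 6×5270000/(44.0×99.39) = 7231 mm².
h = 85.03 mm.

h = 85.0 mm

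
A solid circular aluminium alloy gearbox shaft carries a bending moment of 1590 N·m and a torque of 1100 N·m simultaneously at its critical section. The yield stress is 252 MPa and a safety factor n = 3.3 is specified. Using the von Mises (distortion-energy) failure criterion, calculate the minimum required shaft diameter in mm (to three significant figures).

d = 62.8 mm

σ_allow = σ_y/n = 252/3.3 = 76.36 MPa.
For a solid shaft σ_b = 32M/(πd³) and τ = 16T/(πd³), so the von Mises stress is σ' = (16/πd³)·√(4M²+3T²).
√(4M²+3T²) = √(4×(1.590×10^6)² + 3×(1.100×10^6)²) = 3.707×10^6 N·mm.
d³ = 16×3.707×10^6/(π×76.36) = 247200 mm³.
d = 62.76 mm.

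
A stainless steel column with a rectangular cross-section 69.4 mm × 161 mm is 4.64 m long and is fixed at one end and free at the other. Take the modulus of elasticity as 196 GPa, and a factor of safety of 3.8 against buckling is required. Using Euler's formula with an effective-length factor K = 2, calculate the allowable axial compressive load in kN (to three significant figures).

P_allow = 26.5 kN

Buckling occurs about the weak axis: I_min = h·b³/12 = 161×69.4³/12 = 4.485×10^6 mm⁴ (b = 69.4 mm is the smaller dimension).
Effective length L_e = KL = 2×4.64 m = 9280 mm.
Euler critical load P_cr = π²EI/L_e² = π²×196000×4.485×10^6/9280² = 100700 N.
P_allow = P_cr/n = 100700/3.8 = 26510 N.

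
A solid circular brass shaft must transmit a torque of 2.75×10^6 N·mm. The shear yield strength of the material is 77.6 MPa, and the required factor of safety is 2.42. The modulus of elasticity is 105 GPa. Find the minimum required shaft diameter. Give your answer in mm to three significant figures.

d = 75.9 mm

Allowable shear stress τ_allow = 77.6/2.42 = 32.07 MPa.
For a solid shaft τ = 16T/(πd³), so d³ = 16T/(π τ_allow) = 16×2750000/(π×32.07) = 436800 mm³.
d = (436800)^(1/3) = 75.87 mm.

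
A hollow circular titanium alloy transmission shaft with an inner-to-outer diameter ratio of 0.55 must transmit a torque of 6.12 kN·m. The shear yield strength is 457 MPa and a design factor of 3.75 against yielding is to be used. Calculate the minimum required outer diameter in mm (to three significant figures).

d_o = 65.5 mm

τ_allow = 457/3.75 = 121.9 MPa.
For a hollow shaft τ = 16T/[πd_o³(1−k⁴)] with k = 0.55, so 1−k⁴ = 0.9085.
d_o³ = 16T/[π τ_allow (1−k⁴)] = 16×6120000/(π×121.9×0.9085) = 281500 mm³.
d_o = 65.54 mm.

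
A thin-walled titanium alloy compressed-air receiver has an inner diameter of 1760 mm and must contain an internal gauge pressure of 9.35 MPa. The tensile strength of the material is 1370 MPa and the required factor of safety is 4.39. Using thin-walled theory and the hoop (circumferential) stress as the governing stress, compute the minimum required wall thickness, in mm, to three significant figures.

t = 26.4 mm

σ_allow = 1370/4.39 = 312.1 MPa.
Hoop stress σ_h = pD/(2t), so t = pD/(2σ_allow) = 9.35×1760/(2×312.1) = 26.37 mm.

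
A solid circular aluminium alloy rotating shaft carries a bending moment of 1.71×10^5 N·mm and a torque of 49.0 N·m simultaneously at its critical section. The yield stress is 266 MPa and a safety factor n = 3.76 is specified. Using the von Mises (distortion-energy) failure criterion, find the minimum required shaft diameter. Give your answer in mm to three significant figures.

d = 29.4 mm

σ_allow = σ_y/n = 266/3.76 = 70.74 MPa.
For a solid shaft σ_b = 32M/(πd³) and τ = 16T/(πd³), so the von Mises stress is σ' = (16/πd³)·√(4M²+3T²).
√(4M²+3T²) = √(4×(171000)² + 3×(49000)²) = 352400 N·mm.
d³ = 16×352400/(π×70.74) = 25370 mm³.
d = 29.38 mm.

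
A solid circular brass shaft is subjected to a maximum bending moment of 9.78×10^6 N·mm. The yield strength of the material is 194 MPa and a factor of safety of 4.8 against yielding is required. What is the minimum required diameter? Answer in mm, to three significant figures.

σ_allow = 194/4.8 = 40.42 MPa.
For a solid circular section σ = 32M/(πd³), so d³ = 32M/(π σ_allow) = 32×9780000/(π×40.42) = 2.465×10^6 mm³.
d = 135.1 mm.

d = 135 mm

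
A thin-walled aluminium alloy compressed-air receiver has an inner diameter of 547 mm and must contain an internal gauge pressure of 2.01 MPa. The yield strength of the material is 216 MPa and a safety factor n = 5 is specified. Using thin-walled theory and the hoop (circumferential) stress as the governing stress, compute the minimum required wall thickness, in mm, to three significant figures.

σ_allow = 216/5 = 43.20 MPa.
Hoop stress σ_h = pD/(2t), so t = pD/(2σ_allow) = 2.01×547/(2×43.20) = 12.73 mm.

t = 12.7 mm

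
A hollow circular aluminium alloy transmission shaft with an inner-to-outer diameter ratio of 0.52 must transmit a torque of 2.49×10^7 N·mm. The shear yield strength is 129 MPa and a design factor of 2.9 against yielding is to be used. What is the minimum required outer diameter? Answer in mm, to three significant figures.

τ_allow = 129/2.9 = 44.48 MPa.
For a hollow shaft τ = 16T/[πd_o³(1−k⁴)] with k = 0.52, so 1−k⁴ = 0.9269.
d_o³ = 16T/[π τ_allow (1−k⁴)] = 16×2.4900×10^7/(π×44.48×0.9269) = 3.076×10^6 mm³.
d_o = 145.4 mm.

d_o = 145 mm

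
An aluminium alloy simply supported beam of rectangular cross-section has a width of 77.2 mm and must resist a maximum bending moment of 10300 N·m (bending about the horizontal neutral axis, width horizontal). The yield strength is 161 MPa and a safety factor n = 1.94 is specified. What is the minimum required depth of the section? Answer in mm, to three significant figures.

h = 98.2 mm

σ_allow = 161/1.94 = 82.99 MPa.
For a rectangular section σ = 6M/(bh²), so h² = 6M/(b σ_allow) = 6×1.0300×10^7/(77.2×82.99) = 9646 mm².
h = 98.21 mm.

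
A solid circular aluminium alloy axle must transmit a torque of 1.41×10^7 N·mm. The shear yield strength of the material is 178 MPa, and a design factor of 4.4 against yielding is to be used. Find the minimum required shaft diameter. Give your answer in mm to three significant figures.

Allowable shear stress τ_allow = 178/4.4 = 40.45 MPa.
For a solid shaft τ = 16T/(πd³), so d³ = 16T/(π τ_allow) = 16×1.4100×10^7/(π×40.45) = 1.775×10^6 mm³.
d = (1.775×10^6)^(1/3) = 121.1 mm.

d = 121 mm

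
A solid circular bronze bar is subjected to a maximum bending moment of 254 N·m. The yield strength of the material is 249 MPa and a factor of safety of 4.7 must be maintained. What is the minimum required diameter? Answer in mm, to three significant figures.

σ_allow = 249/4.7 = 52.98 MPa.
For a solid circular section σ = 32M/(πd³), so d³ = 32M/(π σ_allow) = 32×254000/(π×52.98) = 48840 mm³.
d = 36.55 mm.

d = 36.6 mm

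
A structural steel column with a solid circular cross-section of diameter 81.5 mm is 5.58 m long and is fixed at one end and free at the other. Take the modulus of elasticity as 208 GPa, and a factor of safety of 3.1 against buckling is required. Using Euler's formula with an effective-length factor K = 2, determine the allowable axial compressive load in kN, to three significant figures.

I = πd⁴/64 = π×81.5⁴/64 = 2.166×10^6 mm⁴.
Effective length L_e = KL = 2×5.58 m = 11160 mm.
Euler critical load P_cr = π²EI/L_e² = π²×208000×2.166×10^6/11160² = 35700 N.
P_allow = P_cr/n = 35700/3.1 = 11520 N.

P_allow = 11.5 kN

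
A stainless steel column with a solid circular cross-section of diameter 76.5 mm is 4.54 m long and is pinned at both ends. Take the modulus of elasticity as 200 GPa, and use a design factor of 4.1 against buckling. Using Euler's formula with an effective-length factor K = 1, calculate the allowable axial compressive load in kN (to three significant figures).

I = πd⁴/64 = π×76.5⁴/64 = 1.681×10^6 mm⁴.
Effective length L_e = KL = 1×4.54 m = 4540 mm.
Euler critical load P_cr = π²EI/L_e² = π²×200000×1.681×10^6/4540² = 161000 N.
P_allow = P_cr/n = 161000/4.1 = 39270 N.

P_allow = 39.3 kN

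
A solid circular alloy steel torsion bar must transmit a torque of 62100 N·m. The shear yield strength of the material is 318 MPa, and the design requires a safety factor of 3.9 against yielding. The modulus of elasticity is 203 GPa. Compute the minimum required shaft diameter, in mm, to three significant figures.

d = 157 mm

Allowable shear stress τ_allow = 318/3.9 = 81.54 MPa.
For a solid shaft τ = 16T/(πd³), so d³ = 16T/(π τ_allow) = 16×6.2100×10^7/(π×81.54) = 3.879×10^6 mm³.
d = (3.879×10^6)^(1/3) = 157.1 mm.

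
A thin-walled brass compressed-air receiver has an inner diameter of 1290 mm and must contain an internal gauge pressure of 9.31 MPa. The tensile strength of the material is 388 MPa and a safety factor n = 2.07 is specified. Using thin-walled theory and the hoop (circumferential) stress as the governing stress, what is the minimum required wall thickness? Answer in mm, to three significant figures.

t = 32.0 mm

σ_allow = 388/2.07 = 187.4 MPa.
Hoop stress σ_h = pD/(2t), so t = pD/(2σ_allow) = 9.31×1290/(2×187.4) = 32.04 mm.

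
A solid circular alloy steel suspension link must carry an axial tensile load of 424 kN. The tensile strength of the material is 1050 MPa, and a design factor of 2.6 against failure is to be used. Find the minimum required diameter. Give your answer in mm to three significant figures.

d = 36.6 mm

Allowable stress σ_allow = 1050/2.6 = 403.8 MPa.
Required area A = F/σ_allow = 424000/403.8 = 1050 mm².
A = πd²/4 → d = √(4A/π) = 36.56 mm.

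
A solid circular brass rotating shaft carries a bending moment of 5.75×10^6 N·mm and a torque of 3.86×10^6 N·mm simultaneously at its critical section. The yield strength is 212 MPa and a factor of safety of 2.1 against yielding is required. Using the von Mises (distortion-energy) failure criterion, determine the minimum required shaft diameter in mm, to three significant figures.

σ_allow = σ_y/n = 212/2.1 = 101.0 MPa.
For a solid shaft σ_b = 32M/(πd³) and τ = 16T/(πd³), so the von Mises stress is σ' = (16/πd³)·√(4M²+3T²).
√(4M²+3T²) = √(4×(5.750×10^6)² + 3×(3.860×10^6)²) = 1.330×10^7 N·mm.
d³ = 16×1.330×10^7/(π×101.0) = 671100 mm³.
d = 87.55 mm.

d = 87.6 mm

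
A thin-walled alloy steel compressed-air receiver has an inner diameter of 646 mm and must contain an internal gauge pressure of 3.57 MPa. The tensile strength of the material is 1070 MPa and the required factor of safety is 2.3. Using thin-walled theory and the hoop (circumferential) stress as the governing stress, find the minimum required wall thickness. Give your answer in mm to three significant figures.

t = 2.48 mm

σ_allow = 1070/2.3 = 465.2 MPa.
Hoop stress σ_h = pD/(2t), so t = pD/(2σ_allow) = 3.57×646/(2×465.2) = 2.479 mm.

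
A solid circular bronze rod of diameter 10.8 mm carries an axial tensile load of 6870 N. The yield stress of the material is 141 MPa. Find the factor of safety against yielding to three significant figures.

n = 1.88

A = πd²/4 = 91.61 mm².
σ = F/A = 6870.0/91.61 = 74.99 MPa.
n = 141/74.99 = 1.880.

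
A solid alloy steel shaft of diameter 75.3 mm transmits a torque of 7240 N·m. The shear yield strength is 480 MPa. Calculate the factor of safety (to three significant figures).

n = 5.56

τ = 16T/(πd³) = 16×7240000/(π×75.3³) = 86.36 MPa.
n = τ_limit/τ = 480/86.36 = 5.558.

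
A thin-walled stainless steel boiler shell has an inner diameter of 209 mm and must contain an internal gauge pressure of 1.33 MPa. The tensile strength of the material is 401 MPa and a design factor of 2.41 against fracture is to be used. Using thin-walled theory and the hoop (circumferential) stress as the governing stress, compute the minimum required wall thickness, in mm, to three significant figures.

t = 0.835 mm

σ_allow = 401/2.41 = 166.4 MPa.
Hoop stress σ_h = pD/(2t), so t = pD/(2σ_allow) = 1.33×209/(2×166.4) = 0.8353 mm.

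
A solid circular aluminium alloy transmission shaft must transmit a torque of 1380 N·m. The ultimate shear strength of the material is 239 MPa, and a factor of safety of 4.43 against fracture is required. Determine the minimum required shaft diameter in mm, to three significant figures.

Allowable shear stress τ_allow = 239/4.43 = 53.95 MPa.
For a solid shaft τ = 16T/(πd³), so d³ = 16T/(π τ_allow) = 16×1380000/(π×53.95) = 130300 mm³.
d = (130300)^(1/3) = 50.69 mm.

d = 50.7 mm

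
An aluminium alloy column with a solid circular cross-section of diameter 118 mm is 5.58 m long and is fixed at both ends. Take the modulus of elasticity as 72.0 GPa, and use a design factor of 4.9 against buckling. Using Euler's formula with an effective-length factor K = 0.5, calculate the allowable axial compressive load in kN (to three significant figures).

P_allow = 177 kN

I = πd⁴/64 = π×118⁴/64 = 9.517×10^6 mm⁴.
Effective length L_e = KL = 0.5×5.58 m = 2790 mm.
Euler critical load P_cr = π²EI/L_e² = π²×72000×9.517×10^6/2790² = 868800 N.
P_allow = P_cr/n = 868800/4.9 = 177300 N.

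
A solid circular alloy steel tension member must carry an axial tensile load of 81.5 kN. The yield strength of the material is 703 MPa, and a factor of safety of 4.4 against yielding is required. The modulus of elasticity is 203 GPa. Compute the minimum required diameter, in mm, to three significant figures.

Allowable stress σ_allow = 703/4.4 = 159.8 MPa.
Required area A = F/σ_allow = 81500/159.8 = 510.1 mm².
A = πd²/4 → d = √(4A/π) = 25.48 mm.

d = 25.5 mm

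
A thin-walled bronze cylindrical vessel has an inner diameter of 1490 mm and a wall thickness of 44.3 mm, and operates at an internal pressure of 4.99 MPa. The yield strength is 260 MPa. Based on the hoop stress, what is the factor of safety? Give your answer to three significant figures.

σ_h = pD/(2t) = 4.99×1490/(2×44.3) = 83.92 MPa.
n = 260/83.92 = 3.098.

n = 3.10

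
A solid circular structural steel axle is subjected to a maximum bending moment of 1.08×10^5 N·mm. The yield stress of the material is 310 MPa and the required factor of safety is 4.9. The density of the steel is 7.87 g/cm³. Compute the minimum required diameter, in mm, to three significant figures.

d = 25.9 mm

σ_allow = 310/4.9 = 63.27 MPa.
For a solid circular section σ = 32M/(πd³), so d³ = 32M/(π σ_allow) = 32×108000/(π×63.27) = 17390 mm³.
d = 25.91 mm.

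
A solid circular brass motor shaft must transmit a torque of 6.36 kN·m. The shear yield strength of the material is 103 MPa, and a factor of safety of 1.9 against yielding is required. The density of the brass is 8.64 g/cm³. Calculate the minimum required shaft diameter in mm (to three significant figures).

d = 84.2 mm

Allowable shear stress τ_allow = 103/1.9 = 54.21 MPa.
For a solid shaft τ = 16T/(πd³), so d³ = 16T/(π τ_allow) = 16×6360000/(π×54.21) = 597500 mm³.
d = (597500)^(1/3) = 84.23 mm.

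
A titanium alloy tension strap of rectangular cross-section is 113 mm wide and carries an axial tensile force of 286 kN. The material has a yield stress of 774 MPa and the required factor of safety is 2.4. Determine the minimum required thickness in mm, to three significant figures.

t = 7.85 mm

σ_allow = 774/2.4 = 322.5 MPa.
Required area A = F/σ_allow = 286000/322.5 = 886.8 mm².
t = A/w = 886.8/113 = 7.848 mm.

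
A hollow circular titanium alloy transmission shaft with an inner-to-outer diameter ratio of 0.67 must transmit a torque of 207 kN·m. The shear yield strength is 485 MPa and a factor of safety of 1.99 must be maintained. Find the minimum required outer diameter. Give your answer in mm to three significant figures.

τ_allow = 485/1.99 = 243.7 MPa.
For a hollow shaft τ = 16T/[πd_o³(1−k⁴)] with k = 0.67, so 1−k⁴ = 0.7985.
d_o³ = 16T/[π τ_allow (1−k⁴)] = 16×2.0700×10^8/(π×243.7×0.7985) = 5.417×10^6 mm³.
d_o = 175.6 mm.

d_o = 176 mm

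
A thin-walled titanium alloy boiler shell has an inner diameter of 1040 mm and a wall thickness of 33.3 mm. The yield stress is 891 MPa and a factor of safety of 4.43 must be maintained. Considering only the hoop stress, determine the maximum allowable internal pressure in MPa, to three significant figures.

p_allow = 12.9 MPa

σ_allow = 891/4.43 = 201.1 MPa.
σ_h = pD/(2t) → p_allow = 2σ_allow t/D = 2×201.1×33.3/1040 = 12.88 MPa.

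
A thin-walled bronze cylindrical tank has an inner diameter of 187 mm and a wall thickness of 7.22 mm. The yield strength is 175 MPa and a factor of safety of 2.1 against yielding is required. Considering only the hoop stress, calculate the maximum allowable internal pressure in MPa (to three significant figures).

σ_allow = 175/2.1 = 83.33 MPa.
σ_h = pD/(2t) → p_allow = 2σ_allow t/D = 2×83.33×7.22/187 = 6.435 MPa.

p_allow = 6.43 MPa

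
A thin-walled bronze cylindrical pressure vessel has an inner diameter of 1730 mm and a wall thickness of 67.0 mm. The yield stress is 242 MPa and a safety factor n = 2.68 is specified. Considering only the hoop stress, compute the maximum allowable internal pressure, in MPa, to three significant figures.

σ_allow = 242/2.68 = 90.30 MPa.
σ_h = pD/(2t) → p_allow = 2σ_allow t/D = 2×90.30×67.0/1730 = 6.994 MPa.

p_allow = 6.99 MPa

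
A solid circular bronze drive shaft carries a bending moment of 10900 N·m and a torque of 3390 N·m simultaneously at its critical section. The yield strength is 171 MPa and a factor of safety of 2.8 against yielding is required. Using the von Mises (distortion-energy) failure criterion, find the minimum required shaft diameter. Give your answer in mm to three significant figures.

σ_allow = σ_y/n = 171/2.8 = 61.07 MPa.
For a solid shaft σ_b = 32M/(πd³) and τ = 16T/(πd³), so the von Mises stress is σ' = (16/πd³)·√(4M²+3T²).
√(4M²+3T²) = √(4×(1.090×10^7)² + 3×(3.390×10^6)²) = 2.258×10^7 N·mm.
d³ = 16×2.258×10^7/(π×61.07) = 1.883×10^6 mm³.
d = 123.5 mm.

d = 123 mm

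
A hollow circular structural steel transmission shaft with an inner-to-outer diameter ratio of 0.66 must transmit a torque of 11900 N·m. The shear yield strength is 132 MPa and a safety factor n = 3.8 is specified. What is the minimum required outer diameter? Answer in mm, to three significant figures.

d_o = 129 mm

τ_allow = 132/3.8 = 34.74 MPa.
For a hollow shaft τ = 16T/[πd_o³(1−k⁴)] with k = 0.66, so 1−k⁴ = 0.8103.
d_o³ = 16T/[π τ_allow (1−k⁴)] = 16×1.1900×10^7/(π×34.74×0.8103) = 2.153×10^6 mm³.
d_o = 129.1 mm.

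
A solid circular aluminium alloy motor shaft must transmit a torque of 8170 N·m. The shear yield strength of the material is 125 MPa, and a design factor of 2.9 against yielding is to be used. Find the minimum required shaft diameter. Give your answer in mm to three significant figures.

d = 98.8 mm

Allowable shear stress τ_allow = 125/2.9 = 43.10 MPa.
For a solid shaft τ = 16T/(πd³), so d³ = 16T/(π τ_allow) = 16×8170000/(π×43.10) = 965300 mm³.
d = (965300)^(1/3) = 98.83 mm.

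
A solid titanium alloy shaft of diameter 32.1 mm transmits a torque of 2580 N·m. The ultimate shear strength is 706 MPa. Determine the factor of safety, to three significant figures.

n = 1.78

τ = 16T/(πd³) = 16×2580000/(π×32.1³) = 397.3 MPa.
n = τ_limit/τ = 706/397.3 = 1.777.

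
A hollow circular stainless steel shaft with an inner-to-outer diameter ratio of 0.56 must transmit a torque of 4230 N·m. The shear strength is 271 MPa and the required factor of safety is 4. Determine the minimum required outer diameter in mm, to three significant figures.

τ_allow = 271/4 = 67.75 MPa.
For a hollow shaft τ = 16T/[πd_o³(1−k⁴)] with k = 0.56, so 1−k⁴ = 0.9017.
d_o³ = 16T/[π τ_allow (1−k⁴)] = 16×4230000/(π×67.75×0.9017) = 352700 mm³.
d_o = 70.65 mm.

d_o = 70.7 mm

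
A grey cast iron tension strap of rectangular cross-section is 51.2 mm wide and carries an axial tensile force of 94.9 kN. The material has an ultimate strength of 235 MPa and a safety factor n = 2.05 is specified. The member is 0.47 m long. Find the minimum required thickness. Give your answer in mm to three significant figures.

t = 16.2 mm

σ_allow = 235/2.05 = 114.6 MPa.
Required area A = F/σ_allow = 94900/114.6 = 827.9 mm².
t = A/w = 827.9/51.2 = 16.17 mm.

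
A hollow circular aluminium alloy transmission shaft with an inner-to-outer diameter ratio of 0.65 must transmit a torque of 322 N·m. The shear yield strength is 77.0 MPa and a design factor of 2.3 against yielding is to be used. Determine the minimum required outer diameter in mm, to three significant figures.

d_o = 39.1 mm

τ_allow = 77.0/2.3 = 33.48 MPa.
For a hollow shaft τ = 16T/[πd_o³(1−k⁴)] with k = 0.65, so 1−k⁴ = 0.8215.
d_o³ = 16T/[π τ_allow (1−k⁴)] = 16×322000/(π×33.48×0.8215) = 59630 mm³.
d_o = 39.07 mm.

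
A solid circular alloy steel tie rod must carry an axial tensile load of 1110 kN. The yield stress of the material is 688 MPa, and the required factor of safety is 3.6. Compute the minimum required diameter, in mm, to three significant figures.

Allowable stress σ_allow = 688/3.6 = 191.1 MPa.
Required area A = F/σ_allow = 1110000/191.1 = 5808 mm².
A = πd²/4 → d = √(4A/π) = 86.00 mm.

d = 86.0 mm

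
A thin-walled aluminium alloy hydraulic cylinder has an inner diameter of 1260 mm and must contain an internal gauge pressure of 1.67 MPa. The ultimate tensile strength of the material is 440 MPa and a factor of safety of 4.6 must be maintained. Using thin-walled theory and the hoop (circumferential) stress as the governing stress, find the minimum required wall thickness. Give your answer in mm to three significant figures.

t = 11.0 mm

σ_allow = 440/4.6 = 95.65 MPa.
Hoop stress σ_h = pD/(2t), so t = pD/(2σ_allow) = 1.67×1260/(2×95.65) = 11.00 mm.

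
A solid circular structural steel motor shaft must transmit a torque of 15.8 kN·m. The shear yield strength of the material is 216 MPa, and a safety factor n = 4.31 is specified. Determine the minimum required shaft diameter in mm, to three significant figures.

d = 117 mm

Allowable shear stress τ_allow = 216/4.31 = 50.12 MPa.
For a solid shaft τ = 16T/(πd³), so d³ = 16T/(π τ_allow) = 16×1.5800×10^7/(π×50.12) = 1.606×10^6 mm³.
d = (1.606×10^6)^(1/3) = 117.1 mm.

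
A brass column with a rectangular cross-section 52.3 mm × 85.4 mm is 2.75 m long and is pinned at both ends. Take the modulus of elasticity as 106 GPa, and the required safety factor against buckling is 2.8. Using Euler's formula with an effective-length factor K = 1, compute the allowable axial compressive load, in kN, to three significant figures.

Buckling occurs about the weak axis: I_min = h·b³/12 = 85.4×52.3³/12 = 1.018×10^6 mm⁴ (b = 52.3 mm is the smaller dimension).
Effective length L_e = KL = 1×2.75 m = 2750 mm.
Euler critical load P_cr = π²EI/L_e² = π²×106000×1.018×10^6/2750² = 140800 N.
P_allow = P_cr/n = 140800/2.8 = 50300 N.

P_allow = 50.3 kN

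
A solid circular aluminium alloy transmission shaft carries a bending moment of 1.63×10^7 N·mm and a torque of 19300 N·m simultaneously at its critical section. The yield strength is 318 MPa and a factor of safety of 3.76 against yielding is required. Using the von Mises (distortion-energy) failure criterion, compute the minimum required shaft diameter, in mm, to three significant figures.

d = 141 mm

σ_allow = σ_y/n = 318/3.76 = 84.57 MPa.
For a solid shaft σ_b = 32M/(πd³) and τ = 16T/(πd³), so the von Mises stress is σ' = (16/πd³)·√(4M²+3T²).
√(4M²+3T²) = √(4×(1.630×10^7)² + 3×(1.930×10^7)²) = 4.669×10^7 N·mm.
d³ = 16×4.669×10^7/(π×84.57) = 2.812×10^6 mm³.
d = 141.1 mm.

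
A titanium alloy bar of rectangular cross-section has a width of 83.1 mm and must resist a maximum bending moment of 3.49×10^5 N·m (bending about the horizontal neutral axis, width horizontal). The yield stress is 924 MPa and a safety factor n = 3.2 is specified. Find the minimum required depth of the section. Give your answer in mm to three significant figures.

σ_allow = 924/3.2 = 288.8 MPa.
For a rectangular section σ = 6M/(bh²), so h² = 6M/(b σ_allow) = 6×3.4900×10^8/(83.1×288.8) = 87270 mm².
h = 295.4 mm.

h = 295 mm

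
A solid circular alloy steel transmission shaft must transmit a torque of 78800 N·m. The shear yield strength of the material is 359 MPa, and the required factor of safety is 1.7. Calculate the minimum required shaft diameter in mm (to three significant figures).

d = 124 mm

Allowable shear stress τ_allow = 359/1.7 = 211.2 MPa.
For a solid shaft τ = 16T/(πd³), so d³ = 16T/(π τ_allow) = 16×7.8800×10^7/(π×211.2) = 1.900×10^6 mm³.
d = (1.900×10^6)^(1/3) = 123.9 mm.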